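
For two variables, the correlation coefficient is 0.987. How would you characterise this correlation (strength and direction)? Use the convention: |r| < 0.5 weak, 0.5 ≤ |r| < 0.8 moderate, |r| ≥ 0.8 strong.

strong positive

r = 0.987 > 0 so the relationship is positive.
|r| = 0.987, which falls in the strong range.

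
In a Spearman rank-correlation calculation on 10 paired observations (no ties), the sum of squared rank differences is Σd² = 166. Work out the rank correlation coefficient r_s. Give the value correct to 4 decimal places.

ρ = 1 − 6Σd² / [n(n²−1)] = 1 − 6×166 / (10×99)
  = 1 − 996/990 = 1 − 1.00606 ≈ -0.0061

-0.0061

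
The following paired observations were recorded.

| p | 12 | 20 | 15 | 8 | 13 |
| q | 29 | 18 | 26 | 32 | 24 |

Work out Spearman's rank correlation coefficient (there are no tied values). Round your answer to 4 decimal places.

-0.9000

Rank p: 2, 5, 4, 1, 3
Rank q: 4, 1, 3, 5, 2
d = rank(p) − rank(q): -2, 4, 1, -4, 1; Σd² = 38
ρ = 1 − 6Σd² / [n(n²−1)] = 1 − 6×38 / (5×24) = 1 − 228/120 ≈ -0.9000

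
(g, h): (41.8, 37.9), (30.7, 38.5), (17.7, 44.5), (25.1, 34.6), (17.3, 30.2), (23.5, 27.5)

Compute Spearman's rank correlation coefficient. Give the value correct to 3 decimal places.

Rank g: 6, 5, 2, 4, 1, 3
Rank h: 4, 5, 6, 3, 2, 1
d = rank(g) − rank(h): 2, 0, -4, 1, -1, 2; Σd² = 26
ρ = 1 − 6Σd² / [n(n²−1)] = 1 − 6×26 / (6×35) = 1 − 156/210 ≈ 0.257

0.257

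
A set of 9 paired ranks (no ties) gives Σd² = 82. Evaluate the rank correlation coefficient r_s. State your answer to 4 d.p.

ρ = 1 − 6Σd² / [n(n²−1)] = 1 − 6×82 / (9×80)
  = 1 − 492/720 = 1 − 0.68333 ≈ 0.3167

0.3167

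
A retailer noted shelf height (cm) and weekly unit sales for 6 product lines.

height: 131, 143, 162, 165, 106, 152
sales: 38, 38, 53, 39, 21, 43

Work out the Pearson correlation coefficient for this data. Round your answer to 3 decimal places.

0.856

n = 6, Σx = 859, Σy = 232, Σx² = 125419, Σy² = 9508, Σxy = 34195
nΣxy − ΣxΣy = 205170 − 199288 = 5882
nΣx² − (Σx)² = 752514 − 737881 = 14633; nΣy² − (Σy)² = 57048 − 53824 = 3224
r = 5882 / √(14633 × 3224) = 5882 / 6868.5364 ≈ 0.856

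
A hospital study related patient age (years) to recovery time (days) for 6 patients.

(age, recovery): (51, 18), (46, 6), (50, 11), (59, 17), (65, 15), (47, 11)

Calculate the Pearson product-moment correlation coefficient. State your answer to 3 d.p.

0.624

n = 6, Σx = 318, Σy = 78, Σx² = 17132, Σy² = 1116, Σxy = 4239
nΣxy − ΣxΣy = 25434 − 24804 = 630
nΣx² − (Σx)² = 102792 − 101124 = 1668; nΣy² − (Σy)² = 6696 − 6084 = 612
r = 630 / √(1668 × 612) = 630 / 1010.3544 ≈ 0.624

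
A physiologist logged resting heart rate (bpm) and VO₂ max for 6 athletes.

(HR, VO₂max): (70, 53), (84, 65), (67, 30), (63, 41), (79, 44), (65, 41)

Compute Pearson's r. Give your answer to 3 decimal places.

0.715

n = 6, Σx = 428, Σy = 274, Σx² = 30880, Σy² = 13232, Σxy = 19904
nΣxy − ΣxΣy = 119424 − 117272 = 2152
nΣx² − (Σx)² = 185280 − 183184 = 2096; nΣy² − (Σy)² = 79392 − 75076 = 4316
r = 2152 / √(2096 × 4316) = 2152 / 3007.7128 ≈ 0.715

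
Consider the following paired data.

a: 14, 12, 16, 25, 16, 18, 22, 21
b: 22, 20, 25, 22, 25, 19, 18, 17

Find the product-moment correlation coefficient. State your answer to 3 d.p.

-0.335

n = 8, Σa = 144, Σb = 168, Σa² = 2726, Σb² = 3592, Σab = 2993
nΣab − ΣaΣb = 23944 − 24192 = -248
nΣa² − (Σa)² = 21808 − 20736 = 1072; nΣb² − (Σb)² = 28736 − 28224 = 512
r = -248 / √(1072 × 512) = -248 / 740.8536 ≈ -0.335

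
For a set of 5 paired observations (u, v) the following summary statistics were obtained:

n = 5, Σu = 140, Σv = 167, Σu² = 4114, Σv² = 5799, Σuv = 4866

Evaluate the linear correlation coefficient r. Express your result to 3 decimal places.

0.917

r = (nΣuv − ΣuΣv) / √[(nΣu² − (Σu)²)(nΣv² − (Σv)²)]
Numerator: 5×4866 − 140×167 = 950
Denominator: √[(20570 − 19600)(28995 − 27889)] = √[970 × 1106] = 1035.7702
r = 950 / 1035.7702 ≈ 0.917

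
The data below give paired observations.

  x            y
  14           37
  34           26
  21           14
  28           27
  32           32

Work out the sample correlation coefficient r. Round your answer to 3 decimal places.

n = 5, Σx = 129, Σy = 136, Σx² = 3601, Σy² = 3994, Σxy = 3476
nΣxy − ΣxΣy = 17380 − 17544 = -164
nΣx² − (Σx)² = 18005 − 16641 = 1364; nΣy² − (Σy)² = 19970 − 18496 = 1474
r = -164 / √(1364 × 1474) = -164 / 1417.9337 ≈ -0.116

-0.116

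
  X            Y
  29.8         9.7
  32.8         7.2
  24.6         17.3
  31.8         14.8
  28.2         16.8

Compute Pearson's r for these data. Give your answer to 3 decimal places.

n = 5, ΣX = 147.2, ΣY = 65.8, ΣX² = 4375.52, ΣY² = 946.5, ΣXY = 1895.2
nΣXY − ΣXΣY = 9476 − 9685.76 = -209.76
nΣX² − (ΣX)² = 21877.6 − 21667.84 = 209.76; nΣY² − (ΣY)² = 4732.5 − 4329.64 = 402.86
r = -209.76 / √(209.76 × 402.86) = -209.76 / 290.6956 ≈ -0.722

-0.722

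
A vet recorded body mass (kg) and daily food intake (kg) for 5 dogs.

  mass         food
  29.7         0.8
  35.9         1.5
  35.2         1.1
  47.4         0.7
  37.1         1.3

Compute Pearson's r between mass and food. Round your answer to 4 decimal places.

n = 5, Σx = 185.3, Σy = 5.4, Σx² = 7033.11, Σy² = 6.28, Σxy = 197.74
nΣxy − ΣxΣy = 988.7 − 1000.62 = -11.92
nΣx² − (Σx)² = 35165.55 − 34336.09 = 829.46; nΣy² − (Σy)² = 31.4 − 29.16 = 2.24
r = -11.92 / √(829.46 × 2.24) = -11.92 / 43.1044 ≈ -0.2765

-0.2765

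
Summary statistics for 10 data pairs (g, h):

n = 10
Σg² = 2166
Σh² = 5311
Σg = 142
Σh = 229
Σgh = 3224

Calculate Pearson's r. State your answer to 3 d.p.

-0.278

r = (nΣgh − ΣgΣh) / √[(nΣg² − (Σg)²)(nΣh² − (Σh)²)]
Numerator: 10×3224 − 142×229 = -278
Denominator: √[(21660 − 20164)(53110 − 52441)] = √[1496 × 669] = 1000.4119
r = -278 / 1000.4119 ≈ -0.278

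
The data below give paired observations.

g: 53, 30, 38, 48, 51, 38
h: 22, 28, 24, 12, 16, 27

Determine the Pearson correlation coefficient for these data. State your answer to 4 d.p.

n = 6, Σg = 258, Σh = 129, Σg² = 11502, Σh² = 2973, Σgh = 5336
nΣgh − ΣgΣh = 32016 − 33282 = -1266
nΣg² − (Σg)² = 69012 − 66564 = 2448; nΣh² − (Σh)² = 17838 − 16641 = 1197
r = -1266 / √(2448 × 1197) = -1266 / 1711.7991 ≈ -0.7396

-0.7396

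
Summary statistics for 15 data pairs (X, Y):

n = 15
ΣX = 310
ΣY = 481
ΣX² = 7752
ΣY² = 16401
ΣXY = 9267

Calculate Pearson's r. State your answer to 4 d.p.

r = (nΣXY − ΣXΣY) / √[(nΣX² − (ΣX)²)(nΣY² − (ΣY)²)]
Numerator: 15×9267 − 310×481 = -10105
Denominator: √[(116280 − 96100)(246015 − 231361)] = √[20180 × 14654] = 17196.4450
r = -10105 / 17196.4450 ≈ -0.5876

-0.5876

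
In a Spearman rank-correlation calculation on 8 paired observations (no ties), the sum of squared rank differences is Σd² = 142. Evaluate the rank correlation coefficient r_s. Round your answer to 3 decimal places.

ρ = 1 − 6Σd² / [n(n²−1)] = 1 − 6×142 / (8×63)
  = 1 − 852/504 = 1 − 1.6905 ≈ -0.690

-0.690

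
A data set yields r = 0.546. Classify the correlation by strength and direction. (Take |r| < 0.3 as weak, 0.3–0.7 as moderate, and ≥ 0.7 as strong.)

r = 0.546 > 0 so the relationship is positive.
|r| = 0.546, which falls in the moderate range.

moderate positive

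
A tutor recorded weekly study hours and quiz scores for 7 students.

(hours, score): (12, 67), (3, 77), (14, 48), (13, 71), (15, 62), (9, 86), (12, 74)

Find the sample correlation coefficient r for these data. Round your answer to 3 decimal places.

-0.620

n = 7, Σx = 78, Σy = 485, Σx² = 968, Σy² = 34479, Σxy = 5222
nΣxy − ΣxΣy = 36554 − 37830 = -1276
nΣx² − (Σx)² = 6776 − 6084 = 692; nΣy² − (Σy)² = 241353 − 235225 = 6128
r = -1276 / √(692 × 6128) = -1276 / 2059.2659 ≈ -0.620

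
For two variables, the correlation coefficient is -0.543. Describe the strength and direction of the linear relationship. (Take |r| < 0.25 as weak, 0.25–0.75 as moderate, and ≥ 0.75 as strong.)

r = -0.543 < 0 so the relationship is negative.
|r| = 0.543, which falls in the moderate range.

moderate negative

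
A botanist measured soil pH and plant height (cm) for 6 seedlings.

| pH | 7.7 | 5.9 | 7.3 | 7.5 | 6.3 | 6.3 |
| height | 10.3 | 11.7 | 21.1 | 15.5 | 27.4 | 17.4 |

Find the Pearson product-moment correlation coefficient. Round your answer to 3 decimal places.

n = 6, Σx = 41, Σy = 103.4, Σx² = 283.02, Σy² = 1981.96, Σxy = 700.86
nΣxy − ΣxΣy = 4205.16 − 4239.4 = -34.24
nΣx² − (Σx)² = 1698.12 − 1681 = 17.12; nΣy² − (Σy)² = 11891.76 − 10691.56 = 1200.2
r = -34.24 / √(17.12 × 1200.2) = -34.24 / 143.3437 ≈ -0.239

-0.239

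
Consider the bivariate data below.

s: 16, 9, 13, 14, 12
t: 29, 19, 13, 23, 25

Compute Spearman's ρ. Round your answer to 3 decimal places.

Rank s: 5, 1, 3, 4, 2
Rank t: 5, 2, 1, 3, 4
d = rank(s) − rank(t): 0, -1, 2, 1, -2; Σd² = 10
ρ = 1 − 6Σd² / [n(n²−1)] = 1 − 6×10 / (5×24) = 1 − 60/120 ≈ 0.500

0.500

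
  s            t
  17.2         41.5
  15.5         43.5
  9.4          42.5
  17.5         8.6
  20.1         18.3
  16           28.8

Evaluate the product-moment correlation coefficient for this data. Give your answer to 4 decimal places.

n = 6, Σs = 95.7, Σt = 183.2, Σs² = 1590.71, Σt² = 6659.04, Σst = 2766.68
nΣst − ΣsΣt = 16600.08 − 17532.24 = -932.16
nΣs² − (Σs)² = 9544.26 − 9158.49 = 385.77; nΣt² − (Σt)² = 39954.24 − 33562.24 = 6392
r = -932.16 / √(385.77 × 6392) = -932.16 / 1570.2999 ≈ -0.5936

-0.5936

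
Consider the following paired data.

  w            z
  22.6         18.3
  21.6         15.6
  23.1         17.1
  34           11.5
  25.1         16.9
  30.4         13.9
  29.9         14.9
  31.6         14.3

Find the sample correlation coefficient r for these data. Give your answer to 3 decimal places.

n = 8, Σw = 218.3, Σz = 122.5, Σw² = 6113.67, Σz² = 1908.23, Σwz = 3280.69
nΣwz − ΣwΣz = 26245.52 − 26741.75 = -496.23
nΣw² − (Σw)² = 48909.36 − 47654.89 = 1254.47; nΣz² − (Σz)² = 15265.84 − 15006.25 = 259.59
r = -496.23 / √(1254.47 × 259.59) = -496.23 / 570.6556 ≈ -0.870

-0.870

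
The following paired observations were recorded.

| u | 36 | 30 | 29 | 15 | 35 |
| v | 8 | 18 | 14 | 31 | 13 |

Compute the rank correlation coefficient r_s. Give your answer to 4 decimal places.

-0.9000

Rank u: 5, 3, 2, 1, 4
Rank v: 1, 4, 3, 5, 2
d = rank(u) − rank(v): 4, -1, -1, -4, 2; Σd² = 38
ρ = 1 − 6Σd² / [n(n²−1)] = 1 − 6×38 / (5×24) = 1 − 228/120 ≈ -0.9000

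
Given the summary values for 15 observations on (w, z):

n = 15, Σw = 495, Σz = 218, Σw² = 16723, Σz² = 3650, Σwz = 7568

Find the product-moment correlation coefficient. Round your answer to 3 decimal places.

0.865

r = (nΣwz − ΣwΣz) / √[(nΣw² − (Σw)²)(nΣz² − (Σz)²)]
Numerator: 15×7568 − 495×218 = 5610
Denominator: √[(250845 − 245025)(54750 − 47524)] = √[5820 × 7226] = 6485.0073
r = 5610 / 6485.0073 ≈ 0.865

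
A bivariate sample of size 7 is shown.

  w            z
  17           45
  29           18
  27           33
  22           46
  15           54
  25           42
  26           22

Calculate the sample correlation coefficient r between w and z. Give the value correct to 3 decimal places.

-0.853

n = 7, Σw = 161, Σz = 260, Σw² = 3869, Σz² = 10718, Σwz = 5622
nΣwz − ΣwΣz = 39354 − 41860 = -2506
nΣw² − (Σw)² = 27083 − 25921 = 1162; nΣz² − (Σz)² = 75026 − 67600 = 7426
r = -2506 / √(1162 × 7426) = -2506 / 2937.5180 ≈ -0.853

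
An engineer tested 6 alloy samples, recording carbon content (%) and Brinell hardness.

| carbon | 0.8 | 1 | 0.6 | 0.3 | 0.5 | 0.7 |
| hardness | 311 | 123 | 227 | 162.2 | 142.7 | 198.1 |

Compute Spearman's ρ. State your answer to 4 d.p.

0.0286

Rank carbon: 5, 6, 3, 1, 2, 4
Rank hardness: 6, 1, 5, 3, 2, 4
d = rank(carbon) − rank(hardness): -1, 5, -2, -2, 0, 0; Σd² = 34
ρ = 1 − 6Σd² / [n(n²−1)] = 1 − 6×34 / (6×35) = 1 − 204/210 ≈ 0.0286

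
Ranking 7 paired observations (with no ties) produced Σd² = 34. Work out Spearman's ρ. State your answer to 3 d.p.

0.393

ρ = 1 − 6Σd² / [n(n²−1)] = 1 − 6×34 / (7×48)
  = 1 − 204/336 = 1 − 0.6071 ≈ 0.393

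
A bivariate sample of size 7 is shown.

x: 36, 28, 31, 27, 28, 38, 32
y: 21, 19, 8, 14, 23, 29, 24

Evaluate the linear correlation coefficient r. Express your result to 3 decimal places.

0.516

n = 7, Σx = 220, Σy = 138, Σx² = 7022, Σy² = 3008, Σxy = 4428
nΣxy − ΣxΣy = 30996 − 30360 = 636
nΣx² − (Σx)² = 49154 − 48400 = 754; nΣy² − (Σy)² = 21056 − 19044 = 2012
r = 636 / √(754 × 2012) = 636 / 1231.6850 ≈ 0.516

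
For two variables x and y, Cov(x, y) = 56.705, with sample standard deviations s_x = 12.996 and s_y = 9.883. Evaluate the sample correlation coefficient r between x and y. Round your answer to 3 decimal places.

0.441

r = Cov(x,y) / (s_x · s_y) = 56.705 / (12.996 × 9.883)
  = 56.705 / 128.4395 ≈ 0.441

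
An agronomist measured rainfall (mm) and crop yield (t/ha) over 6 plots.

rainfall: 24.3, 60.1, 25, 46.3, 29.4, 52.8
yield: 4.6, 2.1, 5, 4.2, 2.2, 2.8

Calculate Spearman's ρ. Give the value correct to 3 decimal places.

Rank rainfall: 1, 6, 2, 4, 3, 5
Rank yield: 5, 1, 6, 4, 2, 3
d = rank(rainfall) − rank(yield): -4, 5, -4, 0, 1, 2; Σd² = 62
ρ = 1 − 6Σd² / [n(n²−1)] = 1 − 6×62 / (6×35) = 1 − 372/210 ≈ -0.771

-0.771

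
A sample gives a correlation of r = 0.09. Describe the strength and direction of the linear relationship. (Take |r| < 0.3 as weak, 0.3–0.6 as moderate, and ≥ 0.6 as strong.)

r = 0.09 > 0 so the relationship is positive.
|r| = 0.09, which falls in the weak range.

weak positive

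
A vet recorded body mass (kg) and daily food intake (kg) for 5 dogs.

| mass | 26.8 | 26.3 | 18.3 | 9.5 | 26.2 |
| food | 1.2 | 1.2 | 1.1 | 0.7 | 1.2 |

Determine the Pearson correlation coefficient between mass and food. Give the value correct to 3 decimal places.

0.959

n = 5, Σx = 107.1, Σy = 5.4, Σx² = 2521.51, Σy² = 6.02, Σxy = 121.94
nΣxy − ΣxΣy = 609.7 − 578.34 = 31.36
nΣx² − (Σx)² = 12607.55 − 11470.41 = 1137.14; nΣy² − (Σy)² = 30.1 − 29.16 = 0.94
r = 31.36 / √(1137.14 × 0.94) = 31.36 / 32.6942 ≈ 0.959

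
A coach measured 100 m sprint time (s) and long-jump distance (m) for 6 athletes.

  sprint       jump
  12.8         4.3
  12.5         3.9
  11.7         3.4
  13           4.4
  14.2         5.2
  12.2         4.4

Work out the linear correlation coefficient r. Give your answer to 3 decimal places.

0.908

n = 6, Σx = 76.4, Σy = 25.6, Σx² = 976.46, Σy² = 111.02, Σxy = 328.29
nΣxy − ΣxΣy = 1969.74 − 1955.84 = 13.9
nΣx² − (Σx)² = 5858.76 − 5836.96 = 21.8; nΣy² − (Σy)² = 666.12 − 655.36 = 10.76
r = 13.9 / √(21.8 × 10.76) = 13.9 / 15.3156 ≈ 0.908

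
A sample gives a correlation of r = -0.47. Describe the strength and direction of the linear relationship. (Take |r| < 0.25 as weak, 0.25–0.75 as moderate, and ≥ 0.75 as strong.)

r = -0.47 < 0 so the relationship is negative.
|r| = 0.47, which falls in the moderate range.

moderate negative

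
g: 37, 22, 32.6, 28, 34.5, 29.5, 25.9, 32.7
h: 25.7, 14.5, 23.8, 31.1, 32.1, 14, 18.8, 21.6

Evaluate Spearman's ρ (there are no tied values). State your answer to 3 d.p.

Rank g: 8, 1, 5, 3, 7, 4, 2, 6
Rank h: 6, 2, 5, 7, 8, 1, 3, 4
d = rank(g) − rank(h): 2, -1, 0, -4, -1, 3, -1, 2; Σd² = 36
ρ = 1 − 6Σd² / [n(n²−1)] = 1 − 6×36 / (8×63) = 1 − 216/504 ≈ 0.571

0.571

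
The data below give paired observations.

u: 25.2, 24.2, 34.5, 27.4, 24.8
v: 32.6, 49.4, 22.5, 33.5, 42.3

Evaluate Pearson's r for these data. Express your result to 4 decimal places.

n = 5, Σu = 136.1, Σv = 180.3, Σu² = 3776.73, Σv² = 6920.91, Σuv = 4760.19
nΣuv − ΣuΣv = 23800.95 − 24538.83 = -737.88
nΣu² − (Σu)² = 18883.65 − 18523.21 = 360.44; nΣv² − (Σv)² = 34604.55 − 32508.09 = 2096.46
r = -737.88 / √(360.44 × 2096.46) = -737.88 / 869.2802 ≈ -0.8488

-0.8488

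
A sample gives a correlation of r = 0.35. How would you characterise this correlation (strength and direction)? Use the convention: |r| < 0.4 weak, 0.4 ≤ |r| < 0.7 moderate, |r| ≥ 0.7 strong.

weak positive

r = 0.35 > 0 so the relationship is positive.
|r| = 0.35, which falls in the weak range.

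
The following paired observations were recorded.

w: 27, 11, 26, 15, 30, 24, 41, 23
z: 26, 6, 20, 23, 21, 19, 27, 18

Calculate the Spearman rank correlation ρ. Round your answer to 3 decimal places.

Rank w: 6, 1, 5, 2, 7, 4, 8, 3
Rank z: 7, 1, 4, 6, 5, 3, 8, 2
d = rank(w) − rank(z): -1, 0, 1, -4, 2, 1, 0, 1; Σd² = 24
ρ = 1 − 6Σd² / [n(n²−1)] = 1 − 6×24 / (8×63) = 1 − 144/504 ≈ 0.714

0.714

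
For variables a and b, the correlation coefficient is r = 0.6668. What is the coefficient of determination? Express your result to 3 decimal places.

0.445

r² = (0.6668)² = 0.445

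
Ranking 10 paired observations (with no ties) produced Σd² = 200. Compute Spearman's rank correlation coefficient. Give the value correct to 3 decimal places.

-0.212

ρ = 1 − 6Σd² / [n(n²−1)] = 1 − 6×200 / (10×99)
  = 1 − 1200/990 = 1 − 1.2121 ≈ -0.212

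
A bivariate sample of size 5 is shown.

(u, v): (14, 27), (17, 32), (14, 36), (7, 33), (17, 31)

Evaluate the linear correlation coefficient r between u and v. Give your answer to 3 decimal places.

n = 5, Σu = 69, Σv = 159, Σu² = 1019, Σv² = 5099, Σuv = 2184
nΣuv − ΣuΣv = 10920 − 10971 = -51
nΣu² − (Σu)² = 5095 − 4761 = 334; nΣv² − (Σv)² = 25495 − 25281 = 214
r = -51 / √(334 × 214) = -51 / 267.3500 ≈ -0.191

-0.191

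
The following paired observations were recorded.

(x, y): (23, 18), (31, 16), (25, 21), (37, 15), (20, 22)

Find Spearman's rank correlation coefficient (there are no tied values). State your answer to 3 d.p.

-0.900

Rank x: 2, 4, 3, 5, 1
Rank y: 3, 2, 4, 1, 5
d = rank(x) − rank(y): -1, 2, -1, 4, -4; Σd² = 38
ρ = 1 − 6Σd² / [n(n²−1)] = 1 − 6×38 / (5×24) = 1 − 228/120 ≈ -0.900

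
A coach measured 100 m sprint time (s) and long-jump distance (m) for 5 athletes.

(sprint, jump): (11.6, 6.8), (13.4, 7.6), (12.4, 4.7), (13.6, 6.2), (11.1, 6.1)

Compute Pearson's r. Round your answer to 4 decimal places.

0.2238

n = 5, Σx = 62.1, Σy = 31.4, Σx² = 776.05, Σy² = 201.74, Σxy = 391.03
nΣxy − ΣxΣy = 1955.15 − 1949.94 = 5.21
nΣx² − (Σx)² = 3880.25 − 3856.41 = 23.84; nΣy² − (Σy)² = 1008.7 − 985.96 = 22.74
r = 5.21 / √(23.84 × 22.74) = 5.21 / 23.2835 ≈ 0.2238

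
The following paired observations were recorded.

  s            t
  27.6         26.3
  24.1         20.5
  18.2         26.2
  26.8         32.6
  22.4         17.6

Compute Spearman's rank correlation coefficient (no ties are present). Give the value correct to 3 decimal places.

Rank s: 5, 3, 1, 4, 2
Rank t: 4, 2, 3, 5, 1
d = rank(s) − rank(t): 1, 1, -2, -1, 1; Σd² = 8
ρ = 1 − 6Σd² / [n(n²−1)] = 1 − 6×8 / (5×24) = 1 − 48/120 ≈ 0.600

0.600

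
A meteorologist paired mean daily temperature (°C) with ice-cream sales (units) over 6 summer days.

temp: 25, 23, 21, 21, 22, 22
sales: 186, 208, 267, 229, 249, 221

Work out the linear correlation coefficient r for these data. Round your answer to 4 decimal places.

n = 6, Σx = 134, Σy = 1360, Σx² = 3004, Σy² = 312432, Σxy = 30190
nΣxy − ΣxΣy = 181140 − 182240 = -1100
nΣx² − (Σx)² = 18024 − 17956 = 68; nΣy² − (Σy)² = 1874592 − 1849600 = 24992
r = -1100 / √(68 × 24992) = -1100 / 1303.6318 ≈ -0.8438

-0.8438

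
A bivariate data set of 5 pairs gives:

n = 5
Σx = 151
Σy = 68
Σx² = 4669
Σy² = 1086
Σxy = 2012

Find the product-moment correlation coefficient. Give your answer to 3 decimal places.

-0.314

r = (nΣxy − ΣxΣy) / √[(nΣx² − (Σx)²)(nΣy² − (Σy)²)]
Numerator: 5×2012 − 151×68 = -208
Denominator: √[(23345 − 22801)(5430 − 4624)] = √[544 × 806] = 662.1661
r = -208 / 662.1661 ≈ -0.314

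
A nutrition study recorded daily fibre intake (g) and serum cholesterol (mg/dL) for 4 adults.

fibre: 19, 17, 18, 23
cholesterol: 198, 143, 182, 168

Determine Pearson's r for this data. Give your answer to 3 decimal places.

0.170

n = 4, Σx = 77, Σy = 691, Σx² = 1503, Σy² = 121001, Σxy = 13333
nΣxy − ΣxΣy = 53332 − 53207 = 125
nΣx² − (Σx)² = 6012 − 5929 = 83; nΣy² − (Σy)² = 484004 − 477481 = 6523
r = 125 / √(83 × 6523) = 125 / 735.8050 ≈ 0.170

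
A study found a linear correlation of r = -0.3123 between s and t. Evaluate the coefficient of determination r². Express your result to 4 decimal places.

r² = (-0.3123)² = 0.0975

0.0975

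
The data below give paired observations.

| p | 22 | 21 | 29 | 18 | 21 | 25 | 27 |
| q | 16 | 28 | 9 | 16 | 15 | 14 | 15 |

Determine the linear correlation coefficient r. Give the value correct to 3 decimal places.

-0.542

n = 7, Σp = 163, Σq = 113, Σp² = 3885, Σq² = 2023, Σpq = 2559
nΣpq − ΣpΣq = 17913 − 18419 = -506
nΣp² − (Σp)² = 27195 − 26569 = 626; nΣq² − (Σq)² = 14161 − 12769 = 1392
r = -506 / √(626 × 1392) = -506 / 933.4838 ≈ -0.542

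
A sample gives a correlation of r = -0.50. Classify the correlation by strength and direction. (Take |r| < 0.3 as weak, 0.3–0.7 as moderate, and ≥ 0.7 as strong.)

moderate negative

r = -0.50 < 0 so the relationship is negative.
|r| = 0.50, which falls in the moderate range.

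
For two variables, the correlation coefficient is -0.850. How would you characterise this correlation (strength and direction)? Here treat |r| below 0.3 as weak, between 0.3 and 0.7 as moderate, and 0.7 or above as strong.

strong negative

r = -0.850 < 0 so the relationship is negative.
|r| = 0.850, which falls in the strong range.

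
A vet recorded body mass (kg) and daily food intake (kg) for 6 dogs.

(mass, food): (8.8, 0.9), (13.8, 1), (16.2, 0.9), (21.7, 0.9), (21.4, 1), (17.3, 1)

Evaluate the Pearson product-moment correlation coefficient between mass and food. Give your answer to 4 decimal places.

n = 6, Σx = 99.2, Σy = 5.7, Σx² = 1758.46, Σy² = 5.43, Σxy = 94.53
nΣxy − ΣxΣy = 567.18 − 565.44 = 1.74
nΣx² − (Σx)² = 10550.76 − 9840.64 = 710.12; nΣy² − (Σy)² = 32.58 − 32.49 = 0.09
r = 1.74 / √(710.12 × 0.09) = 1.74 / 7.9944 ≈ 0.2177

0.2177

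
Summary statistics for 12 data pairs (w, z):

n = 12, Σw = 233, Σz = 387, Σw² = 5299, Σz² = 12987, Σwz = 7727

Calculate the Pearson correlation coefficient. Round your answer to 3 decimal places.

r = (nΣwz − ΣwΣz) / √[(nΣw² − (Σw)²)(nΣz² − (Σz)²)]
Numerator: 12×7727 − 233×387 = 2553
Denominator: √[(63588 − 54289)(155844 − 149769)] = √[9299 × 6075] = 7516.0778
r = 2553 / 7516.0778 ≈ 0.340

0.340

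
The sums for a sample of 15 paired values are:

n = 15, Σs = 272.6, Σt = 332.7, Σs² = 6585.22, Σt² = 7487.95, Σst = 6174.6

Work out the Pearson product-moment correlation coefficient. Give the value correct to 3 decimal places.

0.305

r = (nΣst − ΣsΣt) / √[(nΣs² − (Σs)²)(nΣt² − (Σt)²)]
Numerator: 15×6174.6 − 272.6×332.7 = 1924.98
Denominator: √[(98778.3 − 74310.76)(112319.25 − 110689.29)] = √[24467.54 × 1629.96] = 6315.1494
r = 1924.98 / 6315.1494 ≈ 0.305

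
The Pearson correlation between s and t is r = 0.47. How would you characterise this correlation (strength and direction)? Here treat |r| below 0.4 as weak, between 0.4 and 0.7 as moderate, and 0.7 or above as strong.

r = 0.47 > 0 so the relationship is positive.
|r| = 0.47, which falls in the moderate range.

moderate positive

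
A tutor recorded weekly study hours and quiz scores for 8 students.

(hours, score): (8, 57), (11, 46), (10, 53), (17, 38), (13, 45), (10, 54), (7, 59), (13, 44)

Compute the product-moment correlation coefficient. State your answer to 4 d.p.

-0.9674

n = 8, Σx = 89, Σy = 396, Σx² = 1061, Σy² = 19976, Σxy = 4248
nΣxy − ΣxΣy = 33984 − 35244 = -1260
nΣx² − (Σx)² = 8488 − 7921 = 567; nΣy² − (Σy)² = 159808 − 156816 = 2992
r = -1260 / √(567 × 2992) = -1260 / 1302.4838 ≈ -0.9674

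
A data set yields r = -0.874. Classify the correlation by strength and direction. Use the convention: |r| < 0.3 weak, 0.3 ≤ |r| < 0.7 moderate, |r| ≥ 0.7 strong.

strong negative

r = -0.874 < 0 so the relationship is negative.
|r| = 0.874, which falls in the strong range.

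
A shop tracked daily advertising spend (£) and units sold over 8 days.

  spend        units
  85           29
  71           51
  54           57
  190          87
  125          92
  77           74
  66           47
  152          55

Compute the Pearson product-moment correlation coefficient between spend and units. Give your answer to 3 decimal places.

0.546

n = 8, Σx = 820, Σy = 492, Σx² = 100296, Σy² = 33434, Σxy = 54354
nΣxy − ΣxΣy = 434832 − 403440 = 31392
nΣx² − (Σx)² = 802368 − 672400 = 129968; nΣy² − (Σy)² = 267472 − 242064 = 25408
r = 31392 / √(129968 × 25408) = 31392 / 57465.0063 ≈ 0.546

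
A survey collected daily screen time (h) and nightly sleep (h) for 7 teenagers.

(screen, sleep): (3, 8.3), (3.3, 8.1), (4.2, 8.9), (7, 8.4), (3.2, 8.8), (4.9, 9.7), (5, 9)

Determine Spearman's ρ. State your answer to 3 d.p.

0.464

Rank screen: 1, 3, 4, 7, 2, 5, 6
Rank sleep: 2, 1, 5, 3, 4, 7, 6
d = rank(screen) − rank(sleep): -1, 2, -1, 4, -2, -2, 0; Σd² = 30
ρ = 1 − 6Σd² / [n(n²−1)] = 1 − 6×30 / (7×48) = 1 − 180/336 ≈ 0.464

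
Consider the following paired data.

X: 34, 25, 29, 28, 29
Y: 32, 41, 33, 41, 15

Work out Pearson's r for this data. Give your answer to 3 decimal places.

n = 5, ΣX = 145, ΣY = 162, ΣX² = 4247, ΣY² = 5700, ΣXY = 4653
nΣXY − ΣXΣY = 23265 − 23490 = -225
nΣX² − (ΣX)² = 21235 − 21025 = 210; nΣY² − (ΣY)² = 28500 − 26244 = 2256
r = -225 / √(210 × 2256) = -225 / 688.3023 ≈ -0.327

-0.327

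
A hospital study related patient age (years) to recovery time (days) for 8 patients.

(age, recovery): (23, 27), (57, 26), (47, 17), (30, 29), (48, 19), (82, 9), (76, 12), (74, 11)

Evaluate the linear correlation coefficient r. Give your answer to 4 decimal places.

n = 8, Σx = 437, Σy = 150, Σx² = 27167, Σy² = 3242, Σxy = 7148
nΣxy − ΣxΣy = 57184 − 65550 = -8366
nΣx² − (Σx)² = 217336 − 190969 = 26367; nΣy² − (Σy)² = 25936 − 22500 = 3436
r = -8366 / √(26367 × 3436) = -8366 / 9518.2463 ≈ -0.8789

-0.8789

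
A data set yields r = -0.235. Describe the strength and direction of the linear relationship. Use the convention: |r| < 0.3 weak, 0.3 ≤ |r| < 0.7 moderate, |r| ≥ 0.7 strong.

weak negative

r = -0.235 < 0 so the relationship is negative.
|r| = 0.235, which falls in the weak range.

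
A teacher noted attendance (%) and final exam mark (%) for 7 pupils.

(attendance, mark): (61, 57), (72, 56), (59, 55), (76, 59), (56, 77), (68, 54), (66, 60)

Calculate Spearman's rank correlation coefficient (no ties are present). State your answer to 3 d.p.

-0.250

Rank attendance: 3, 6, 2, 7, 1, 5, 4
Rank mark: 4, 3, 2, 5, 7, 1, 6
d = rank(attendance) − rank(mark): -1, 3, 0, 2, -6, 4, -2; Σd² = 70
ρ = 1 − 6Σd² / [n(n²−1)] = 1 − 6×70 / (7×48) = 1 − 420/336 ≈ -0.250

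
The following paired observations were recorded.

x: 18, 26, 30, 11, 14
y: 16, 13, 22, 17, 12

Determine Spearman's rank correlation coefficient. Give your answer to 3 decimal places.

Rank x: 3, 4, 5, 1, 2
Rank y: 3, 2, 5, 4, 1
d = rank(x) − rank(y): 0, 2, 0, -3, 1; Σd² = 14
ρ = 1 − 6Σd² / [n(n²−1)] = 1 − 6×14 / (5×24) = 1 − 84/120 ≈ 0.300

0.300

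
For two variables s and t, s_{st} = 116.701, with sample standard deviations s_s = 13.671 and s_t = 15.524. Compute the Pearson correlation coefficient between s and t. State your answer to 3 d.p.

r = Cov(s,t) / (s_s · s_t) = 116.701 / (13.671 × 15.524)
  = 116.701 / 212.2286 ≈ 0.550

0.550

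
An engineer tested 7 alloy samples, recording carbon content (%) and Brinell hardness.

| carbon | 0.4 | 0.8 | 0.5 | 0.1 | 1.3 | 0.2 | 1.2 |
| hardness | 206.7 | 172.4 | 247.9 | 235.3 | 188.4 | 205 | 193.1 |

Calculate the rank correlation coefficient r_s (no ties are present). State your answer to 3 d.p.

Rank carbon: 3, 5, 4, 1, 7, 2, 6
Rank hardness: 5, 1, 7, 6, 2, 4, 3
d = rank(carbon) − rank(hardness): -2, 4, -3, -5, 5, -2, 3; Σd² = 92
ρ = 1 − 6Σd² / [n(n²−1)] = 1 − 6×92 / (7×48) = 1 − 552/336 ≈ -0.643

-0.643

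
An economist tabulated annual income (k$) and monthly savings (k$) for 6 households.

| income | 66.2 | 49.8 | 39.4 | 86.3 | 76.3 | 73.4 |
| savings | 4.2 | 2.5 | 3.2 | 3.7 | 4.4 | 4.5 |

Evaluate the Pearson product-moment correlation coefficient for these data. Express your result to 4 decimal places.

0.6737

n = 6, Σx = 391.4, Σy = 22.5, Σx² = 27071.78, Σy² = 87.43, Σxy = 1513.95
nΣxy − ΣxΣy = 9083.7 − 8806.5 = 277.2
nΣx² − (Σx)² = 162430.68 − 153193.96 = 9236.72; nΣy² − (Σy)² = 524.58 − 506.25 = 18.33
r = 277.2 / √(9236.72 × 18.33) = 277.2 / 411.4718 ≈ 0.6737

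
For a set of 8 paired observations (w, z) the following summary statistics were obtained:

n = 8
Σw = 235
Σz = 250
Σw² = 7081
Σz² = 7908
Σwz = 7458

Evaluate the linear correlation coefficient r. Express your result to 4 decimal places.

r = (nΣwz − ΣwΣz) / √[(nΣw² − (Σw)²)(nΣz² − (Σz)²)]
Numerator: 8×7458 − 235×250 = 914
Denominator: √[(56648 − 55225)(63264 − 62500)] = √[1423 × 764] = 1042.6754
r = 914 / 1042.6754 ≈ 0.8766

0.8766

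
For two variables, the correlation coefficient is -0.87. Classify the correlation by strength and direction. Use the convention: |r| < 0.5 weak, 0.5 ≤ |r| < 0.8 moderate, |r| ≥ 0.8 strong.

strong negative

r = -0.87 < 0 so the relationship is negative.
|r| = 0.87, which falls in the strong range.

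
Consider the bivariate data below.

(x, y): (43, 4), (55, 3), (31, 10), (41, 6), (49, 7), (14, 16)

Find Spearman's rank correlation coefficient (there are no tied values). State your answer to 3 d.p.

Rank x: 4, 6, 2, 3, 5, 1
Rank y: 2, 1, 5, 3, 4, 6
d = rank(x) − rank(y): 2, 5, -3, 0, 1, -5; Σd² = 64
ρ = 1 − 6Σd² / [n(n²−1)] = 1 − 6×64 / (6×35) = 1 − 384/210 ≈ -0.829

-0.829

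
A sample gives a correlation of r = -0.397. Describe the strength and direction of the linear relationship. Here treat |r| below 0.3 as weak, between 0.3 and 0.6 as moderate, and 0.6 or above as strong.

moderate negative

r = -0.397 < 0 so the relationship is negative.
|r| = 0.397, which falls in the moderate range.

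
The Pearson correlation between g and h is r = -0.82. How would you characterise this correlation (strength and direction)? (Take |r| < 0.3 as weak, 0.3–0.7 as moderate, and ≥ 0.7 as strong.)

strong negative

r = -0.82 < 0 so the relationship is negative.
|r| = 0.82, which falls in the strong range.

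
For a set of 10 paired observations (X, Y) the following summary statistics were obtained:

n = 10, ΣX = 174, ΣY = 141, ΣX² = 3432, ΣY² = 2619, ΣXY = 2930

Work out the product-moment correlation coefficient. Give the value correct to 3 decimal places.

r = (nΣXY − ΣXΣY) / √[(nΣX² − (ΣX)²)(nΣY² − (ΣY)²)]
Numerator: 10×2930 − 174×141 = 4766
Denominator: √[(34320 − 30276)(26190 − 19881)] = √[4044 × 6309] = 5051.0985
r = 4766 / 5051.0985 ≈ 0.944

0.944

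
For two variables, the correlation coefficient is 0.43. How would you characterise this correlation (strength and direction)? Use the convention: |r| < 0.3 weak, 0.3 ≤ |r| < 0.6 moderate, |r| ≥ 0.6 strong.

r = 0.43 > 0 so the relationship is positive.
|r| = 0.43, which falls in the moderate range.

moderate positive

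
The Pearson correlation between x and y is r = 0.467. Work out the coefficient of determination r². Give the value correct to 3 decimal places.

r² = (0.467)² = 0.218

0.218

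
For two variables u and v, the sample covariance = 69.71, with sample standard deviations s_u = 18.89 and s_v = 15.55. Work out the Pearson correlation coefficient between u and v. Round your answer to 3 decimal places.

0.237

r = Cov(u,v) / (s_u · s_v) = 69.71 / (18.89 × 15.55)
  = 69.71 / 293.7395 ≈ 0.237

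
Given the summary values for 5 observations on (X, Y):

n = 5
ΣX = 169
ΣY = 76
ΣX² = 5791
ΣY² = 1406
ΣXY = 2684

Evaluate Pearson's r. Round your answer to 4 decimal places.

r = (nΣXY − ΣXΣY) / √[(nΣX² − (ΣX)²)(nΣY² − (ΣY)²)]
Numerator: 5×2684 − 169×76 = 576
Denominator: √[(28955 − 28561)(7030 − 5776)] = √[394 × 1254] = 702.9054
r = 576 / 702.9054 ≈ 0.8195

0.8195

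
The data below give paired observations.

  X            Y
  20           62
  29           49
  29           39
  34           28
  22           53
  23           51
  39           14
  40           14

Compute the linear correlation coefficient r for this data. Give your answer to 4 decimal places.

n = 8, ΣX = 236, ΣY = 310, ΣX² = 7372, ΣY² = 14352, ΣXY = 8189
nΣXY − ΣXΣY = 65512 − 73160 = -7648
nΣX² − (ΣX)² = 58976 − 55696 = 3280; nΣY² − (ΣY)² = 114816 − 96100 = 18716
r = -7648 / √(3280 × 18716) = -7648 / 7835.0801 ≈ -0.9761

-0.9761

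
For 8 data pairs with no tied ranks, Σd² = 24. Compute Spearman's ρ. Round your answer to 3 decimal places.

0.714

ρ = 1 − 6Σd² / [n(n²−1)] = 1 − 6×24 / (8×63)
  = 1 − 144/504 = 1 − 0.2857 ≈ 0.714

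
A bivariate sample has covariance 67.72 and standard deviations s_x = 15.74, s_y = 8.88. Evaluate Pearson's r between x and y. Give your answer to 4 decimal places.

0.4845

r = Cov(x,y) / (s_x · s_y) = 67.72 / (15.74 × 8.88)
  = 67.72 / 139.7712 ≈ 0.4845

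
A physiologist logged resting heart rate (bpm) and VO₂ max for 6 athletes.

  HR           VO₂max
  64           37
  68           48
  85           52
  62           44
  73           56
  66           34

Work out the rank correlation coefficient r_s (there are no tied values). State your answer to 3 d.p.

0.714

Rank HR: 2, 4, 6, 1, 5, 3
Rank VO₂max: 2, 4, 5, 3, 6, 1
d = rank(HR) − rank(VO₂max): 0, 0, 1, -2, -1, 2; Σd² = 10
ρ = 1 − 6Σd² / [n(n²−1)] = 1 − 6×10 / (6×35) = 1 − 60/210 ≈ 0.714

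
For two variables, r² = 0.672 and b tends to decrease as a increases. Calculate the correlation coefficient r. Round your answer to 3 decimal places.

|r| = √0.672 = 0.820
The association is negative, so r = −0.820.

-0.820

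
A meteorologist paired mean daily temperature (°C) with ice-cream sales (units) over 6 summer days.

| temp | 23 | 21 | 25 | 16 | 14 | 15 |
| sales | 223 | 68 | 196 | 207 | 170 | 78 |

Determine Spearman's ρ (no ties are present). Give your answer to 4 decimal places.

0.3714

Rank temp: 5, 4, 6, 3, 1, 2
Rank sales: 6, 1, 4, 5, 3, 2
d = rank(temp) − rank(sales): -1, 3, 2, -2, -2, 0; Σd² = 22
ρ = 1 − 6Σd² / [n(n²−1)] = 1 − 6×22 / (6×35) = 1 − 132/210 ≈ 0.3714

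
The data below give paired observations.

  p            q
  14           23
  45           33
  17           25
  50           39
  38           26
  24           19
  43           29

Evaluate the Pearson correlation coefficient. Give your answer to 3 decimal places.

0.816

n = 7, Σp = 231, Σq = 194, Σp² = 8879, Σq² = 5642, Σpq = 6873
nΣpq − ΣpΣq = 48111 − 44814 = 3297
nΣp² − (Σp)² = 62153 − 53361 = 8792; nΣq² − (Σq)² = 39494 − 37636 = 1858
r = 3297 / √(8792 × 1858) = 3297 / 4041.7244 ≈ 0.816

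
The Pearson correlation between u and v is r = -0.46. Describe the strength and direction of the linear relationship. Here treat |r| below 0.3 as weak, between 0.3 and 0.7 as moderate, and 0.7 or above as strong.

r = -0.46 < 0 so the relationship is negative.
|r| = 0.46, which falls in the moderate range.

moderate negative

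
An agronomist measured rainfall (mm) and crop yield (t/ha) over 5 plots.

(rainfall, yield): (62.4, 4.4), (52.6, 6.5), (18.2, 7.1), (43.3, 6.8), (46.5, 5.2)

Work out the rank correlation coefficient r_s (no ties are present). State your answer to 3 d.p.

-0.900

Rank rainfall: 5, 4, 1, 2, 3
Rank yield: 1, 3, 5, 4, 2
d = rank(rainfall) − rank(yield): 4, 1, -4, -2, 1; Σd² = 38
ρ = 1 − 6Σd² / [n(n²−1)] = 1 − 6×38 / (5×24) = 1 − 228/120 ≈ -0.900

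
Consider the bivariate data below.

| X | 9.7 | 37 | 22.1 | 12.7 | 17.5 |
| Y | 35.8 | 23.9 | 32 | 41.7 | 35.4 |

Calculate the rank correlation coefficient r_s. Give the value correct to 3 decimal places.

Rank X: 1, 5, 4, 2, 3
Rank Y: 4, 1, 2, 5, 3
d = rank(X) − rank(Y): -3, 4, 2, -3, 0; Σd² = 38
ρ = 1 − 6Σd² / [n(n²−1)] = 1 − 6×38 / (5×24) = 1 − 228/120 ≈ -0.900

-0.900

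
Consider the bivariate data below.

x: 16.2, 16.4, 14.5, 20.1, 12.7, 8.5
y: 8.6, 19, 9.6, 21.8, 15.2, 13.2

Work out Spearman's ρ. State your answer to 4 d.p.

0.4857

Rank x: 4, 5, 3, 6, 2, 1
Rank y: 1, 5, 2, 6, 4, 3
d = rank(x) − rank(y): 3, 0, 1, 0, -2, -2; Σd² = 18
ρ = 1 − 6Σd² / [n(n²−1)] = 1 − 6×18 / (6×35) = 1 − 108/210 ≈ 0.4857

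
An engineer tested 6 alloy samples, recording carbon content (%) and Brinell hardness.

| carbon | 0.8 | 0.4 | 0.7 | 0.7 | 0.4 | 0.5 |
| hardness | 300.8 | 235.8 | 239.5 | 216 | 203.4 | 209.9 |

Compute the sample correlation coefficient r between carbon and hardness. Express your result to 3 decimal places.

n = 6, Σx = 3.5, Σy = 1405.4, Σx² = 2.19, Σy² = 335528.1, Σxy = 840.12
nΣxy − ΣxΣy = 5040.72 − 4918.9 = 121.82
nΣx² − (Σx)² = 13.14 − 12.25 = 0.89; nΣy² − (Σy)² = 2013168.6 − 1975149.16 = 38019.44
r = 121.82 / √(0.89 × 38019.44) = 121.82 / 183.9492 ≈ 0.662

0.662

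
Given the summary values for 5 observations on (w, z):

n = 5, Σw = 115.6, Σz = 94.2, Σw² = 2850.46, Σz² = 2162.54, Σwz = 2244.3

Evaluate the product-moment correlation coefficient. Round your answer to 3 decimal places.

r = (nΣwz − ΣwΣz) / √[(nΣw² − (Σw)²)(nΣz² − (Σz)²)]
Numerator: 5×2244.3 − 115.6×94.2 = 331.98
Denominator: √[(14252.3 − 13363.36)(10812.7 − 8873.64)] = √[888.94 × 1939.06] = 1312.9006
r = 331.98 / 1312.9006 ≈ 0.253

0.253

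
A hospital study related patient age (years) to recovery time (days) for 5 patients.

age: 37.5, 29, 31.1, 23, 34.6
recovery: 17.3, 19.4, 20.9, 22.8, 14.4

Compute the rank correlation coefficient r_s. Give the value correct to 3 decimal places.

Rank age: 5, 2, 3, 1, 4
Rank recovery: 2, 3, 4, 5, 1
d = rank(age) − rank(recovery): 3, -1, -1, -4, 3; Σd² = 36
ρ = 1 − 6Σd² / [n(n²−1)] = 1 − 6×36 / (5×24) = 1 − 216/120 ≈ -0.800

-0.800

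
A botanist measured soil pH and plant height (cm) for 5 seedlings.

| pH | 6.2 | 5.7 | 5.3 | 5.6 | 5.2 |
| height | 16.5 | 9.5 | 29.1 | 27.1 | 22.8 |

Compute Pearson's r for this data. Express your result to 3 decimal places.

-0.553

n = 5, Σx = 28, Σy = 105, Σx² = 157.42, Σy² = 2463.56, Σxy = 581
nΣxy − ΣxΣy = 2905 − 2940 = -35
nΣx² − (Σx)² = 787.1 − 784 = 3.1; nΣy² − (Σy)² = 12317.8 − 11025 = 1292.8
r = -35 / √(3.1 × 1292.8) = -35 / 63.3062 ≈ -0.553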